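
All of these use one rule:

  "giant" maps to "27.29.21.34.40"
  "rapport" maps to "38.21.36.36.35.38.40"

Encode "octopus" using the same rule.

35.23.40.35.36.41.39

Each letter is replaced by its alphabet position (a=1..z=26) + 20.
Applying it to octopus: o=15→35, c=3→23, t=20→40, o=15→35, p=16→36, u=21→41, s=19→39.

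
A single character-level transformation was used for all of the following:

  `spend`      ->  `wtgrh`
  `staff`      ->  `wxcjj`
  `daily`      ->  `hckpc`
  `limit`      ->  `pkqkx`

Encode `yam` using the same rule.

ccq

Two shifts are in play — +2 for a/e/i/o/u, +4 for every other letter.
For yam: y(cons)+4=c, a(vowel)+2=c, m(cons)+4=q.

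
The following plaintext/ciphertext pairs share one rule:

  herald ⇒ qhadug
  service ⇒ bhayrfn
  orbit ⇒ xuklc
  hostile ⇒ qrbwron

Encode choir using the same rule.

Shifts by position in herald: pos 0: h→q (+9), pos 1: e→h (+3), pos 2: r→a (+9), pos 3: a→d (+3) — repeating every 2. The shifts repeat in a cycle of length 2: positions 0,1,… shift by +9, +3, then the pattern repeats.
Applying it to choir: c+9=l, h+3=k, o+9=x, i+3=l, r+9=a.

lkxla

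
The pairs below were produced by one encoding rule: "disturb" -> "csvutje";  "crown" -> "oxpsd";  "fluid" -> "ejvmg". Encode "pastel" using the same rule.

mfutbq

The output letters match the input read backwards, each shifted +1: disturb reversed is brutsid. Two steps: reverse the string, then apply a Caesar shift of +1.
On pastel: reverse → letsap; then shift: l+1=m, e+1=f, t+1=u, s+1=t, a+1=b, p+1=q.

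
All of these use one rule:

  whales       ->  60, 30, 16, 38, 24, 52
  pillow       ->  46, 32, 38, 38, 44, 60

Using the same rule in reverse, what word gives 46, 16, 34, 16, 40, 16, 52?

pajamas

Each letter becomes 2×(its alphabet position, a=1..z=26) + 14.
Decoding 46, 16, 34, 16, 40, 16, 52: 46→(46−14)÷2=16=p, 16→(16−14)÷2=1=a, 34→(34−14)÷2=10=j, 16→(16−14)÷2=1=a, 40→(40−14)÷2=13=m, 16→(16−14)÷2=1=a, 52→(52−14)÷2=19=s.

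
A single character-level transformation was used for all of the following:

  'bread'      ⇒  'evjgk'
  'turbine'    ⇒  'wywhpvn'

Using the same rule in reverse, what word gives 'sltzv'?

Each letter shifts forward by (position + 3), i.e. 3, 4, 5, … — the shift grows by one for each successive letter.
Undoing it on sltzv: s−3=p, l−4=h, t−5=o, z−6=t, v−7=o.

photo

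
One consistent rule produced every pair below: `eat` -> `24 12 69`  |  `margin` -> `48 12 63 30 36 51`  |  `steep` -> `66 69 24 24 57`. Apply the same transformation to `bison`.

15 36 66 54 51

With a=1..z=26, the number is 3·pos + 9.
On bison: b=2→15, i=9→36, s=19→66, o=15→54, n=14→51.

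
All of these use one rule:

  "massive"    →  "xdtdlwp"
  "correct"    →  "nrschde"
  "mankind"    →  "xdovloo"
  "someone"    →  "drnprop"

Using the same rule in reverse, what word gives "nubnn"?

Shifts by position in massive: pos 0: m→x (+11), pos 1: a→d (+3), pos 2: s→t (+1), pos 3: s→d (+11), pos 4: i→l (+3), pos 5: v→w (+1) — repeating every 3. It's a Vigenère-style cipher with numeric key [11,3,1]: position i shifts by key[i mod 3].
Reversing it on nubnn: n−11=c, u−3=r, b−1=a, n−11=c, n−3=k.

crack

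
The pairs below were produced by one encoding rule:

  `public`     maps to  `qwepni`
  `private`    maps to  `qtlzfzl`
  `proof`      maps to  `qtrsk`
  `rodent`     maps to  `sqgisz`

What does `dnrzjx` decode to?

clover

Letter i (0-indexed) is shifted by i+1, so successive shifts are 1, 2, 3, ….
Decoding dnrzjx: d−1=c, n−2=l, r−3=o, z−4=v, j−5=e, x−6=r.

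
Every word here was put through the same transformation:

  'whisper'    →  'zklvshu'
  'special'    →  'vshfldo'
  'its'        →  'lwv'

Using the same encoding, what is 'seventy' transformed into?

Each letter is shifted forward by 3 in the alphabet (a Caesar shift of +3).
For seventy: s+3=v, e+3=h, v+3=y, e+3=h, n+3=q, t+3=w, y+3=b.

vhyhqwb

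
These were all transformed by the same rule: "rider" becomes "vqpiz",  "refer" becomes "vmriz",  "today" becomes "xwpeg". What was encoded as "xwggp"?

touch

Shifts by position in rider: pos 0: r→v (+4), pos 1: i→q (+8), pos 2: d→p (+12), pos 3: e→i (+4), pos 4: r→z (+8) — repeating every 3. The shifts repeat in a cycle of length 3: positions 0,1,… shift by +4, +8, +12, then the pattern repeats.
Reversing it on xwggp: x−4=t, w−8=o, g−12=u, g−4=c, p−8=h.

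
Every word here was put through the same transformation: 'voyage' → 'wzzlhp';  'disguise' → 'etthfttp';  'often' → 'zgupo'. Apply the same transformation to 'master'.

The shift depends on letter class: consonant v→w is +1, but vowel o→z is +11. The rule splits by letter class: vowels +11, consonants +1.
For master: m(cons)+1=n, a(vowel)+11=l, s(cons)+1=t, t(cons)+1=u, e(vowel)+11=p, r(cons)+1=s.

nltups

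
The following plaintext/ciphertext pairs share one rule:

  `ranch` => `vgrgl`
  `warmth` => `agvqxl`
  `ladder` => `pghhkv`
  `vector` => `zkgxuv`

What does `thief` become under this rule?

The shift depends on letter class: consonant r→v is +4, but vowel a→g is +6. Two shifts are in play — +6 for a/e/i/o/u, +4 for every other letter.
For thief: t(cons)+4=x, h(cons)+4=l, i(vowel)+6=o, e(vowel)+6=k, f(cons)+4=j.

xlokj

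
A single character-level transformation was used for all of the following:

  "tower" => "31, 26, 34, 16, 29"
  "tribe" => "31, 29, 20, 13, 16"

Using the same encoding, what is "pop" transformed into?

t is letter #20 and maps to 31: an offset of 11. Each letter is replaced by its alphabet position (a=1..z=26) + 11.
For pop: p=16→27, o=15→26, p=16→27.

27, 26, 27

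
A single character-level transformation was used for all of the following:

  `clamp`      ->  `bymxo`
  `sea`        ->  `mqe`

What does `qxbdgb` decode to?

The output letters match the input read backwards, each shifted +12: clamp reversed is pmalc. The word is reversed, then every letter is shifted forward by 12.
Reversing it on qxbdgb: shift back: q−12=e, x−12=l, b−12=p, d−12=r, g−12=u, b−12=p → elprup; then reverse → purple.

purple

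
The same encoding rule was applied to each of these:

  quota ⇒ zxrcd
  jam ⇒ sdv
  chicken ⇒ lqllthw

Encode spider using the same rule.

bylmha

The shift depends on letter class: consonant q→z is +9, but vowel u→x is +3. The rule splits by letter class: vowels +3, consonants +9.
For spider: s(cons)+9=b, p(cons)+9=y, i(vowel)+3=l, d(cons)+9=m, e(vowel)+3=h, r(cons)+9=a.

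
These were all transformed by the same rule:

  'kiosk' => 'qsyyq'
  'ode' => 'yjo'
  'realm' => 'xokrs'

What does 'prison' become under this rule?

Two shifts are in play — +10 for a/e/i/o/u, +6 for every other letter.
For prison: p(cons)+6=v, r(cons)+6=x, i(vowel)+10=s, s(cons)+6=y, o(vowel)+10=y, n(cons)+6=t.

vxsyyt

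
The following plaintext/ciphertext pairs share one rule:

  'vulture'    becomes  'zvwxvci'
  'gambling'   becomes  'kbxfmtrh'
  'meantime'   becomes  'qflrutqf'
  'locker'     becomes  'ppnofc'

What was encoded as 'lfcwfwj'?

Shifts by position in vulture: pos 0: v→z (+4), pos 1: u→v (+1), pos 2: l→w (+11), pos 3: t→x (+4), pos 4: u→v (+1), pos 5: r→c (+11) — repeating every 3. It's a Vigenère-style cipher with numeric key [4,1,11]: position i shifts by key[i mod 3].
Undoing it on lfcwfwj: l−4=h, f−1=e, c−11=r, w−4=s, f−1=e, w−11=l, j−4=f.

herself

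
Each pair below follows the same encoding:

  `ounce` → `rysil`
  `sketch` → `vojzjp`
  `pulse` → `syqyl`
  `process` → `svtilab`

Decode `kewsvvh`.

Letter i (0-indexed) is shifted by i+3, so successive shifts are 3, 4, 5, ….
Decoding kewsvvh: k−3=h, e−4=a, w−5=r, s−6=m, v−7=o, v−8=n, h−9=y.

harmony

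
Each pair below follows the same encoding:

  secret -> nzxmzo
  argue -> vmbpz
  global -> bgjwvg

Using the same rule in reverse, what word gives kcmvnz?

Each letter is shifted forward by 21 in the alphabet (a Caesar shift of +21).
Reversing it on kcmvnz: k−21=p, c−21=h, m−21=r, v−21=a, n−21=s, z−21=e.

phrase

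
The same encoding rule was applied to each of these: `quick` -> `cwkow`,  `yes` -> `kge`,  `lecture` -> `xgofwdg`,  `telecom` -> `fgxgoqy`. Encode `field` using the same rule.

The shift depends on letter class: consonant q→c is +12, but vowel u→w is +2. Two shifts are in play — +2 for a/e/i/o/u, +12 for every other letter.
On field: f(cons)+12=r, i(vowel)+2=k, e(vowel)+2=g, l(cons)+12=x, d(cons)+12=p.

rkgxp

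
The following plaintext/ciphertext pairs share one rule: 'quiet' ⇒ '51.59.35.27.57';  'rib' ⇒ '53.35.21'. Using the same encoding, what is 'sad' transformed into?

55.19.25

The formula is n = 2×(alphabet index, a=1) + 17.
On sad: s=19→55, a=1→19, d=4→25.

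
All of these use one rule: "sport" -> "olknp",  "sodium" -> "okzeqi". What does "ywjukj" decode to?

canyon

Compare letters: s→o is +22, p→l is +22, o→k is +22 — a constant shift. This is a Caesar cipher with shift 22.
Undoing it on ywjukj: y−22=c, w−22=a, j−22=n, u−22=y, k−22=o, j−22=n.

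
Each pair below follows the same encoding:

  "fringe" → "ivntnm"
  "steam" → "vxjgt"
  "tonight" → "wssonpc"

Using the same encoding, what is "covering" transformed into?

fsakyqwq

In fringe: f→i is +3, r→v is +4, i→n is +5, n→t is +6 — the shift increases by 1 each position. Each letter shifts forward by (position + 3), i.e. 3, 4, 5, … — the shift grows by one for each successive letter.
Applying it to covering: c+3=f, o+4=s, v+5=a, e+6=k, r+7=y, i+8=q, n+9=w, g+10=q.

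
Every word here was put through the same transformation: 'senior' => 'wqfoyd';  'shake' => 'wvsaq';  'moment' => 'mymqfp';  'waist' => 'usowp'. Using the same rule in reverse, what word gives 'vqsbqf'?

This is an affine cipher: with a=0,…,z=25, each position x becomes (19x+18) mod 26.
Undoing it on vqsbqf: v(21)→11·(21−18)≡7=h; q(16)→11·(16−18)≡4=e; s(18)→11·(18−18)≡0=a; b(1)→11·(1−18)≡21=v; q(16)→11·(16−18)≡4=e; f(5)→11·(5−18)≡13=n (all mod 26).

heaven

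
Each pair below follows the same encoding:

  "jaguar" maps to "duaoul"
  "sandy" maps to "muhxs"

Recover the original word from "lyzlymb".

refresh

Compare letters: j→d is +20, a→u is +20, g→a is +20 — a constant shift. Every letter moves 20 places later in the alphabet, wrapping around z→a.
Reversing it on lyzlymb: l−20=r, y−20=e, z−20=f, l−20=r, y−20=e, m−20=s, b−20=h.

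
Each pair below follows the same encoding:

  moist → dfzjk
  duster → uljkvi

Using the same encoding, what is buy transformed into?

Compare letters: m→d is +17, o→f is +17, i→z is +17 — a constant shift. It's a constant shift of +17 (ROT17).
Applying it to buy: b+17=s, u+17=l, y+17=p.

slp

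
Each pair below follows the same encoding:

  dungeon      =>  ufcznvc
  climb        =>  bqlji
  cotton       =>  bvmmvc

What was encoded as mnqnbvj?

telecom

Treating letters as 0–25, the rule is x ↦ 19x + 15 (mod 26).
Reversing it on mnqnbvj: m(12)→11·(12−15)≡19=t; n(13)→11·(13−15)≡4=e; q(16)→11·(16−15)≡11=l; n(13)→11·(13−15)≡4=e; b(1)→11·(1−15)≡2=c; v(21)→11·(21−15)≡14=o; j(9)→11·(9−15)≡12=m (all mod 26).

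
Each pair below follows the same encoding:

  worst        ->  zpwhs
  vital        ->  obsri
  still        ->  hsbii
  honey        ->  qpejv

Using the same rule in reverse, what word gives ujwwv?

ferry

w(22)→z(25) and o(14)→p(15) fit y≡11x+17 (mod 26); the inverse of 11 mod 26 is 19. This is an affine cipher: with a=0,…,z=25, each position x becomes (11x+17) mod 26.
Undoing it on ujwwv: u(20)→19·(20−17)≡5=f; j(9)→19·(9−17)≡4=e; w(22)→19·(22−17)≡17=r; w(22)→19·(22−17)≡17=r; v(21)→19·(21−17)≡24=y (all mod 26).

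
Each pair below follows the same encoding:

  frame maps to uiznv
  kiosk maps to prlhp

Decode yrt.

Each pair mirrors across the alphabet (f↔u, r↔i, a↔z): positions sum to 25. Each letter is replaced by its mirror in the alphabet: a↔z, b↔y, c↔x, and so on (the Atbash cipher).
Reversing it on yrt: y↔b, r↔i, t↔g.

big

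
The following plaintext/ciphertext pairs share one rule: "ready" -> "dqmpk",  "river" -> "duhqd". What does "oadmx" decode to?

It's a constant shift of +12 (ROT12).
Reversing it on oadmx: o−12=c, a−12=o, d−12=r, m−12=a, x−12=l.

coral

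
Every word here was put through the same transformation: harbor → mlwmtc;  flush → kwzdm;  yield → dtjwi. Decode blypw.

Shifts by position in harbor: pos 0: h→m (+5), pos 1: a→l (+11), pos 2: r→w (+5), pos 3: b→m (+11) — repeating every 2. It's a Vigenère-style cipher with numeric key [5,11]: position i shifts by key[i mod 2].
Undoing it on blypw: b−5=w, l−11=a, y−5=t, p−11=e, w−5=r.

water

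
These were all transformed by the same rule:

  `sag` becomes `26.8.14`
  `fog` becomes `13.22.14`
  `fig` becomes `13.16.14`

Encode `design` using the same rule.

11.12.26.16.14.21

s is letter #19 and maps to 26: an offset of 7. Letters become their 1-based position plus 7 (so a→8, b→9, …).
For design: d=4→11, e=5→12, s=19→26, i=9→16, g=7→14, n=14→21.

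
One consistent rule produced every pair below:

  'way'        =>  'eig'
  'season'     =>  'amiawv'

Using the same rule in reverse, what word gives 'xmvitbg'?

penalty

Each letter is shifted forward by 8 in the alphabet (a Caesar shift of +8).
Decoding xmvitbg: x−8=p, m−8=e, v−8=n, i−8=a, t−8=l, b−8=t, g−8=y.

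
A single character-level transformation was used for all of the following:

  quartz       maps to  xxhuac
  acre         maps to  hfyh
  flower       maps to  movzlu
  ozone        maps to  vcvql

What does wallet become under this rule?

Shifts by position in quartz: pos 0: q→x (+7), pos 1: u→x (+3), pos 2: a→h (+7), pos 3: r→u (+3) — repeating every 2. A repeating key of period 2 is used — shifts +7, +3 over and over.
Applying it to wallet: w+7=d, a+3=d, l+7=s, l+3=o, e+7=l, t+3=w.

ddsolw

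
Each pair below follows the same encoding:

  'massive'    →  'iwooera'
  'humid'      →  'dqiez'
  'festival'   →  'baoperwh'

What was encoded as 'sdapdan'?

Compare letters: m→i is +22, a→w is +22, s→o is +22 — a constant shift. It's a constant shift of +22 (ROT22).
Decoding sdapdan: s−22=w, d−22=h, a−22=e, p−22=t, d−22=h, a−22=e, n−22=r.

whether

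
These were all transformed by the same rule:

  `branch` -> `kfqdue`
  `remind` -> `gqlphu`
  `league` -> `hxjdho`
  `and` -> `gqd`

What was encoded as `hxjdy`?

vague

The word is reversed, then every letter is shifted forward by 3.
Reversing it on hxjdy: shift back: h−3=e, x−3=u, j−3=g, d−3=a, y−3=v → eugav; then reverse → vague.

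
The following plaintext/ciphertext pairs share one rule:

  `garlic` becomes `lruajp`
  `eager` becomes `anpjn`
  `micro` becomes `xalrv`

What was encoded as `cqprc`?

The output letters match the input read backwards, each shifted +9: garlic reversed is cilrag. Two steps: reverse the string, then apply a Caesar shift of +9.
Undoing it on cqprc: shift back: c−9=t, q−9=h, p−9=g, r−9=i, c−9=t → thgit; then reverse → tight.

tight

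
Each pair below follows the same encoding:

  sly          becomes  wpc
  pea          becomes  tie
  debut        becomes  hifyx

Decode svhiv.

order

Each letter is shifted forward by 4 in the alphabet (a Caesar shift of +4).
Undoing it on svhiv: s−4=o, v−4=r, h−4=d, i−4=e, v−4=r.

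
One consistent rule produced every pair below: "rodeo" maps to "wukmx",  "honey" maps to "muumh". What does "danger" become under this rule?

iguonb

In rodeo: r→w is +5, o→u is +6, d→k is +7, e→m is +8 — the shift increases by 1 each position. Letter i (0-indexed) is shifted by i+5, so successive shifts are 5, 6, 7, ….
For danger: d+5=i, a+6=g, n+7=u, g+8=o, e+9=n, r+10=b.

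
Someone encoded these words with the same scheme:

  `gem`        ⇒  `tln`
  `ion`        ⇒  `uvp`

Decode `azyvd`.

Read the word backwards and shift each letter +7.
Decoding azyvd: shift back: a−7=t, z−7=s, y−7=r, v−7=o, d−7=w → tsrow; then reverse → worst.

worst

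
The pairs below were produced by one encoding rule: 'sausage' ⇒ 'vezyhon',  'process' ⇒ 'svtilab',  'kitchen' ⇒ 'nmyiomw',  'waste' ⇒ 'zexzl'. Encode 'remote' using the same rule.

Each letter shifts forward by (position + 3), i.e. 3, 4, 5, … — the shift grows by one for each successive letter.
On remote: r+3=u, e+4=i, m+5=r, o+6=u, t+7=a, e+8=m.

uiruam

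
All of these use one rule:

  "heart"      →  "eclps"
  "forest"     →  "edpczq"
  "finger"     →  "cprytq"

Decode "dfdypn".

The word is reversed, then every letter is shifted forward by 11.
Decoding dfdypn: shift back: d−11=s, f−11=u, d−11=s, y−11=n, p−11=e, n−11=c → susnec; then reverse → census.

census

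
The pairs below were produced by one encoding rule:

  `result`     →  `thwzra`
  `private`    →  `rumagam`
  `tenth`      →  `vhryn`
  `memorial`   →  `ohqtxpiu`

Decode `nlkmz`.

In result: r→t is +2, e→h is +3, s→w is +4, u→z is +5 — the shift increases by 1 each position. Letter i (0-indexed) is shifted by i+2, so successive shifts are 2, 3, 4, ….
Decoding nlkmz: n−2=l, l−3=i, k−4=g, m−5=h, z−6=t.

light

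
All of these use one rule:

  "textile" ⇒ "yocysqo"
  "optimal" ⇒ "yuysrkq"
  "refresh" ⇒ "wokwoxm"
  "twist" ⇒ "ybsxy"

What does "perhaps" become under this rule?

The shift depends on letter class: consonant t→y is +5, but vowel e→o is +10. The rule splits by letter class: vowels +10, consonants +5.
Applying it to perhaps: p(cons)+5=u, e(vowel)+10=o, r(cons)+5=w, h(cons)+5=m, a(vowel)+10=k, p(cons)+5=u, s(cons)+5=x.

uowmkux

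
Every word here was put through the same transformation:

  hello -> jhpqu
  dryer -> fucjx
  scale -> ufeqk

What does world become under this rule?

yrvqj

In hello: h→j is +2, e→h is +3, l→p is +4, l→q is +5 — the shift increases by 1 each position. Each letter shifts forward by (position + 2), i.e. 2, 3, 4, … — the shift grows by one for each successive letter.
For world: w+2=y, o+3=r, r+4=v, l+5=q, d+6=j.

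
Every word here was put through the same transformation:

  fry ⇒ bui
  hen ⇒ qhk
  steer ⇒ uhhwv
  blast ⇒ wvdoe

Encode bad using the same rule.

The output letters match the input read backwards, each shifted +3: fry reversed is yrf. The word is reversed, then every letter is shifted forward by 3.
For bad: reverse → dab; then shift: d+3=g, a+3=d, b+3=e.

gde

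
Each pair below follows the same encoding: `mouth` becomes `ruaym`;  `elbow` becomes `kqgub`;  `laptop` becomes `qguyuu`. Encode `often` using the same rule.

ukyks

Vowels shift forward by 6 and consonants shift forward by 5.
For often: o(vowel)+6=u, f(cons)+5=k, t(cons)+5=y, e(vowel)+6=k, n(cons)+5=s.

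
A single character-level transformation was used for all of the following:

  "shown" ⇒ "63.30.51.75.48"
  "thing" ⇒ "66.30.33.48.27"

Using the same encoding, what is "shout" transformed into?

63.30.51.69.66

s(#19)→63 and h(#8)→30: differences scale by 3, so n = 3·pos + 6. With a=1..z=26, the number is 3·pos + 6.
Applying it to shout: s=19→63, h=8→30, o=15→51, u=21→69, t=20→66.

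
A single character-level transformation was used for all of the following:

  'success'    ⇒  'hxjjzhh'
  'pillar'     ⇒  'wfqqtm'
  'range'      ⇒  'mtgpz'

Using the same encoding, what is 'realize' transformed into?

mztqfyz

s(18)→h(7) and u(20)→x(23) fit y≡21x+19 (mod 26); the inverse of 21 mod 26 is 5. Each letter's alphabet position (a=0..z=25) is mapped through 21·x+19 mod 26 — an affine cipher.
For realize: r(17)→21·17+19≡12=m; e(4)→21·4+19≡25=z; a(0)→21·0+19≡19=t; l(11)→21·11+19≡16=q; i(8)→21·8+19≡5=f; z(25)→21·25+19≡24=y; e(4)→21·4+19≡25=z (all mod 26).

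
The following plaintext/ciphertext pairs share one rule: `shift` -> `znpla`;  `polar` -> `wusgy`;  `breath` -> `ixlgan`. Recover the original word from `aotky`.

Shifts by position in shift: pos 0: s→z (+7), pos 1: h→n (+6), pos 2: i→p (+7), pos 3: f→l (+6) — repeating every 2. A repeating key of period 2 is used — shifts +7, +6 over and over.
Decoding aotky: a−7=t, o−6=i, t−7=m, k−6=e, y−7=r.

timer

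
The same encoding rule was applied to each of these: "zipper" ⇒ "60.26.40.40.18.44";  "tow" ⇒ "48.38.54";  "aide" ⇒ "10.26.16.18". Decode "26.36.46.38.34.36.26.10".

insomnia

z(#26)→60 and i(#9)→26: differences scale by 2, so n = 2·pos + 8. The formula is n = 2×(alphabet index, a=1) + 8.
Decoding 26.36.46.38.34.36.26.10: 26→(26−8)÷2=9=i, 36→(36−8)÷2=14=n, 46→(46−8)÷2=19=s, 38→(38−8)÷2=15=o, 34→(34−8)÷2=13=m, 36→(36−8)÷2=14=n, 26→(26−8)÷2=9=i, 10→(10−8)÷2=1=a.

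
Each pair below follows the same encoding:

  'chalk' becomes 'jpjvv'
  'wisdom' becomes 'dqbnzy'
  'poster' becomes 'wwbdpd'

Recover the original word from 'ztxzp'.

In chalk: c→j is +7, h→p is +8, a→j is +9, l→v is +10 — the shift increases by 1 each position. The shift increases by 1 at each position, starting from +7: 7, 8, 9, ….
Decoding ztxzp: z−7=s, t−8=l, x−9=o, z−10=p, p−11=e.

slope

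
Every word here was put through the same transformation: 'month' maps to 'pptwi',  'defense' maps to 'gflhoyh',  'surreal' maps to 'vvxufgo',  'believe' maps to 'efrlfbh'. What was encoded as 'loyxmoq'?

insulin

The shifts repeat in a cycle of length 3: positions 0,1,… shift by +3, +1, +6, then the pattern repeats.
Reversing it on loyxmoq: l−3=i, o−1=n, y−6=s, x−3=u, m−1=l, o−6=i, q−3=n.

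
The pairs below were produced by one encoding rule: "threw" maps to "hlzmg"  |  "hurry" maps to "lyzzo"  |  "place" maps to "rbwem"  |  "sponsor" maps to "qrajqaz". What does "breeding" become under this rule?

t(19)→h(7) and h(7)→l(11) fit y≡17x+22 (mod 26); the inverse of 17 mod 26 is 23. This is an affine cipher: with a=0,…,z=25, each position x becomes (17x+22) mod 26.
On breeding: b(1)→17·1+22≡13=n; r(17)→17·17+22≡25=z; e(4)→17·4+22≡12=m; e(4)→17·4+22≡12=m; d(3)→17·3+22≡21=v; i(8)→17·8+22≡2=c; n(13)→17·13+22≡9=j; g(6)→17·6+22≡20=u (all mod 26).

nzmmvcju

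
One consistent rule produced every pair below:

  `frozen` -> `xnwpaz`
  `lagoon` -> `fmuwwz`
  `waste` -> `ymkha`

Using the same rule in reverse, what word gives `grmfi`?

chalk

Treating letters as 0–25, the rule is x ↦ 23x + 12 (mod 26).
Decoding grmfi: g(6)→17·(6−12)≡2=c; r(17)→17·(17−12)≡7=h; m(12)→17·(12−12)≡0=a; f(5)→17·(5−12)≡11=l; i(8)→17·(8−12)≡10=k (all mod 26).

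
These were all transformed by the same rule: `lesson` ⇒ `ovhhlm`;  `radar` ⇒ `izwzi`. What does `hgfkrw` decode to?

Each pair mirrors across the alphabet (l↔o, e↔v, s↔h): positions sum to 25. Letters are reflected about the middle of the alphabet (position → 25−position): Atbash.
Decoding hgfkrw: h↔s, g↔t, f↔u, k↔p, r↔i, w↔d.

stupid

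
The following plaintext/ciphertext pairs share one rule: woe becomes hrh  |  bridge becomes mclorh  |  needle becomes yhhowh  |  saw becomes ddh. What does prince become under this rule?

aclynh

The shift depends on letter class: consonant w→h is +11, but vowel o→r is +3. Two shifts are in play — +3 for a/e/i/o/u, +11 for every other letter.
For prince: p(cons)+11=a, r(cons)+11=c, i(vowel)+3=l, n(cons)+11=y, c(cons)+11=n, e(vowel)+3=h.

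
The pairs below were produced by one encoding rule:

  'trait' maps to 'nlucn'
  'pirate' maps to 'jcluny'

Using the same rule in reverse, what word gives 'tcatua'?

zigzag

Compare letters: t→n is +20, r→l is +20, a→u is +20 — a constant shift. Each letter is shifted forward by 20 in the alphabet (a Caesar shift of +20).
Undoing it on tcatua: t−20=z, c−20=i, a−20=g, t−20=z, u−20=a, a−20=g.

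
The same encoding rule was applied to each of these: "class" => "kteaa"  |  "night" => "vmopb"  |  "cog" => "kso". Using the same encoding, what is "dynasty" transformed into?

lgveabg

The shift depends on letter class: consonant c→k is +8, but vowel a→e is +4. Two shifts are in play — +4 for a/e/i/o/u, +8 for every other letter.
Applying it to dynasty: d(cons)+8=l, y(cons)+8=g, n(cons)+8=v, a(vowel)+4=e, s(cons)+8=a, t(cons)+8=b, y(cons)+8=g.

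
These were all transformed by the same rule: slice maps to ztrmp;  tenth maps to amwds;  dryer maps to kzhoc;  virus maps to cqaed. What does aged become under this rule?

honn

In slice: s→z is +7, l→t is +8, i→r is +9, c→m is +10 — the shift increases by 1 each position. Letter i (0-indexed) is shifted by i+7, so successive shifts are 7, 8, 9, ….
On aged: a+7=h, g+8=o, e+9=n, d+10=n.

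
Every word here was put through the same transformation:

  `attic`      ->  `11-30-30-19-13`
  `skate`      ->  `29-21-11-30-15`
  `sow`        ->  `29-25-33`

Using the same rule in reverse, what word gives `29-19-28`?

The number is (letter's place in the alphabet, a=1) + 10.
Reversing it on 29-19-28: 29→(29−10)÷1=19=s, 19→(19−10)÷1=9=i, 28→(28−10)÷1=18=r.

sir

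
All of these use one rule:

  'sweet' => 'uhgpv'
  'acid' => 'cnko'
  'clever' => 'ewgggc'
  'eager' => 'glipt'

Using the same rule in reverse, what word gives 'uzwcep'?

Shifts by position in sweet: pos 0: s→u (+2), pos 1: w→h (+11), pos 2: e→g (+2), pos 3: e→p (+11) — repeating every 2. A repeating key of period 2 is used — shifts +2, +11 over and over.
Decoding uzwcep: u−2=s, z−11=o, w−2=u, c−11=r, e−2=c, p−11=e.

source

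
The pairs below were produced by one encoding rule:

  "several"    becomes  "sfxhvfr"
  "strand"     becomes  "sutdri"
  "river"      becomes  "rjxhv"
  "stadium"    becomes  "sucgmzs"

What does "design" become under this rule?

dfulks

Each letter shifts forward by its position index (0, 1, 2, …) — the shift grows by one for each successive letter.
Applying it to design: d+0=d, e+1=f, s+2=u, i+3=l, g+4=k, n+5=s.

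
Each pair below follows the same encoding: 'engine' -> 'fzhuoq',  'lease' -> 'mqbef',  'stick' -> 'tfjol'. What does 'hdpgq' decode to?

It's a Vigenère-style cipher with numeric key [1,12]: position i shifts by key[i mod 2].
Undoing it on hdpgq: h−1=g, d−12=r, p−1=o, g−12=u, q−1=p.

group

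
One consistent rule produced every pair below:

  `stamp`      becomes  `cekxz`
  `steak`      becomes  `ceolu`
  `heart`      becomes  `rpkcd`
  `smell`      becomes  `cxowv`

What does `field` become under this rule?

ptown

Shifts by position in stamp: pos 0: s→c (+10), pos 1: t→e (+11), pos 2: a→k (+10), pos 3: m→x (+11) — repeating every 2. The shifts repeat in a cycle of length 2: positions 0,1,… shift by +10, +11, then the pattern repeats.
For field: f+10=p, i+11=t, e+10=o, l+11=w, d+10=n.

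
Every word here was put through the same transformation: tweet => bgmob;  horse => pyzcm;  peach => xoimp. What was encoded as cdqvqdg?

utility

Shifts by position in tweet: pos 0: t→b (+8), pos 1: w→g (+10), pos 2: e→m (+8), pos 3: e→o (+10) — repeating every 2. A repeating key of period 2 is used — shifts +8, +10 over and over.
Undoing it on cdqvqdg: c−8=u, d−10=t, q−8=i, v−10=l, q−8=i, d−10=t, g−8=y.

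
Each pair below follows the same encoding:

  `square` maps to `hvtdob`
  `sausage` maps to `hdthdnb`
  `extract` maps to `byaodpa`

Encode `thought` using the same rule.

agjtnga

s(18)→h(7) and q(16)→v(21) fit y≡19x+3 (mod 26); the inverse of 19 mod 26 is 11. This is an affine cipher: with a=0,…,z=25, each position x becomes (19x+3) mod 26.
For thought: t(19)→19·19+3≡0=a; h(7)→19·7+3≡6=g; o(14)→19·14+3≡9=j; u(20)→19·20+3≡19=t; g(6)→19·6+3≡13=n; h(7)→19·7+3≡6=g; t(19)→19·19+3≡0=a (all mod 26).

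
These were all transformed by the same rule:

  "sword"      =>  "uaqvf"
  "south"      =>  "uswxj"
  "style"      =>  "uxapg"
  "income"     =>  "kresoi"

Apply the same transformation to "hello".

jinpq

Shifts by position in sword: pos 0: s→u (+2), pos 1: w→a (+4), pos 2: o→q (+2), pos 3: r→v (+4) — repeating every 2. The shifts repeat in a cycle of length 2: positions 0,1,… shift by +2, +4, then the pattern repeats.
Applying it to hello: h+2=j, e+4=i, l+2=n, l+4=p, o+2=q.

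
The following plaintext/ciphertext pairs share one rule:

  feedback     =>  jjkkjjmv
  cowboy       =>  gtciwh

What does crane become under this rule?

Each letter shifts forward by (position + 4), i.e. 4, 5, 6, … — the shift grows by one for each successive letter.
On crane: c+4=g, r+5=w, a+6=g, n+7=u, e+8=m.

gwgum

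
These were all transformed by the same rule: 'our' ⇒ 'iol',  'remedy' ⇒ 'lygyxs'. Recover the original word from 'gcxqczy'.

midwife

Compare letters: o→i is +20, u→o is +20, r→l is +20 — a constant shift. It's a constant shift of +20 (ROT20).
Decoding gcxqczy: g−20=m, c−20=i, x−20=d, q−20=w, c−20=i, z−20=f, y−20=e.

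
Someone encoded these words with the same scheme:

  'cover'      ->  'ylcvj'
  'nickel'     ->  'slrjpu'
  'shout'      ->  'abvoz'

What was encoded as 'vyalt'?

metro

The output letters match the input read backwards, each shifted +7: cover reversed is revoc. Two steps: reverse the string, then apply a Caesar shift of +7.
Decoding vyalt: shift back: v−7=o, y−7=r, a−7=t, l−7=e, t−7=m → ortem; then reverse → metro.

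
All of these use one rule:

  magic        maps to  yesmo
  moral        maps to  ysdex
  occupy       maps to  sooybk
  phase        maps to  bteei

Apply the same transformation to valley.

hexxik

The rule splits by letter class: vowels +4, consonants +12.
On valley: v(cons)+12=h, a(vowel)+4=e, l(cons)+12=x, l(cons)+12=x, e(vowel)+4=i, y(cons)+12=k.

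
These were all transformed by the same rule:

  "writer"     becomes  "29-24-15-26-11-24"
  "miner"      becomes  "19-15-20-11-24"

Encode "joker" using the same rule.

16-21-17-11-24

Each letter is replaced by its alphabet position (a=1..z=26) + 6.
For joker: j=10→16, o=15→21, k=11→17, e=5→11, r=18→24.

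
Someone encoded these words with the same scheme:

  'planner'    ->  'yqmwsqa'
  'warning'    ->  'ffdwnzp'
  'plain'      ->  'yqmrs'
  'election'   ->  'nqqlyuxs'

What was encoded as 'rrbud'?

It's a Vigenère-style cipher with numeric key [9,5,12]: position i shifts by key[i mod 3].
Reversing it on rrbud: r−9=i, r−5=m, b−12=p, u−9=l, d−5=y.

imply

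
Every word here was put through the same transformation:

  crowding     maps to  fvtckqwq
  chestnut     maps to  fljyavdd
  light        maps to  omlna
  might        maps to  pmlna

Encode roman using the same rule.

In crowding: c→f is +3, r→v is +4, o→t is +5, w→c is +6 — the shift increases by 1 each position. The shift increases by 1 at each position, starting from +3: 3, 4, 5, ….
On roman: r+3=u, o+4=s, m+5=r, a+6=g, n+7=u.

usrgu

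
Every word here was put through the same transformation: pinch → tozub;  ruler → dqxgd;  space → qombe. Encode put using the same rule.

The word is reversed, then every letter is shifted forward by 12.
Applying it to put: reverse → tup; then shift: t+12=f, u+12=g, p+12=b.

fgb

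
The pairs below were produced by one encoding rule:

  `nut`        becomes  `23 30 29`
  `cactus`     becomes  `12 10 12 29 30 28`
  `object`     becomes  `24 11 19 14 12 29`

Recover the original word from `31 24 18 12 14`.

Letters become their 1-based position plus 9 (so a→10, b→11, …).
Decoding 31 24 18 12 14: 31→(31−9)÷1=22=v, 24→(24−9)÷1=15=o, 18→(18−9)÷1=9=i, 12→(12−9)÷1=3=c, 14→(14−9)÷1=5=e.

voice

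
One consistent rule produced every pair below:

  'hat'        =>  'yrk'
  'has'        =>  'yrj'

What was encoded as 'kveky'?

Each letter is shifted forward by 17 in the alphabet (a Caesar shift of +17).
Undoing it on kveky: k−17=t, v−17=e, e−17=n, k−17=t, y−17=h.

tenth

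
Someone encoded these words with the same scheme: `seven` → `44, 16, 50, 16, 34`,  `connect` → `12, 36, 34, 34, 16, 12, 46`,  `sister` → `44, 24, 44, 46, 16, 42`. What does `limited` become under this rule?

With a=1..z=26, the number is 2·pos + 6.
Applying it to limited: l=12→30, i=9→24, m=13→32, i=9→24, t=20→46, e=5→16, d=4→14.

30, 24, 32, 24, 46, 16, 14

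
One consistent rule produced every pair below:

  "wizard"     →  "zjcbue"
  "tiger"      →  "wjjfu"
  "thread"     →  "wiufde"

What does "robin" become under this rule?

upejq

It's a Vigenère-style cipher with numeric key [3,1]: position i shifts by key[i mod 2].
Applying it to robin: r+3=u, o+1=p, b+3=e, i+1=j, n+3=q.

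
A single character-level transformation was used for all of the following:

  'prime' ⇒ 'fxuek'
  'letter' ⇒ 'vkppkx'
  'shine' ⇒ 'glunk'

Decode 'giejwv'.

p(15)→f(5) and r(17)→x(23) fit y≡9x+0 (mod 26); the inverse of 9 mod 26 is 3. Each letter's alphabet position (a=0..z=25) is mapped through 9·x+0 mod 26 — an affine cipher.
Decoding giejwv: g(6)→3·(6−0)≡18=s; i(8)→3·(8−0)≡24=y; e(4)→3·(4−0)≡12=m; j(9)→3·(9−0)≡1=b; w(22)→3·(22−0)≡14=o; v(21)→3·(21−0)≡11=l (all mod 26).

symbol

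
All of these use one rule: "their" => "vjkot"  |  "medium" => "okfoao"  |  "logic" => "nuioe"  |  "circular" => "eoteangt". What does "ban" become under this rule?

dgp

The shift depends on letter class: consonant t→v is +2, but vowel e→k is +6. Vowels shift forward by 6 and consonants shift forward by 2.
On ban: b(cons)+2=d, a(vowel)+6=g, n(cons)+2=p.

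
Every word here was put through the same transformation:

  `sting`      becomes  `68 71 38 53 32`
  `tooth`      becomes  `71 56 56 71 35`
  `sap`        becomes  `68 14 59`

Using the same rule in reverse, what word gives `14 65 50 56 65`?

armor

s(#19)→68 and t(#20)→71: differences scale by 3, so n = 3·pos + 11. With a=1..z=26, the number is 3·pos + 11.
Decoding 14 65 50 56 65: 14→(14−11)÷3=1=a, 65→(65−11)÷3=18=r, 50→(50−11)÷3=13=m, 56→(56−11)÷3=15=o, 65→(65−11)÷3=18=r.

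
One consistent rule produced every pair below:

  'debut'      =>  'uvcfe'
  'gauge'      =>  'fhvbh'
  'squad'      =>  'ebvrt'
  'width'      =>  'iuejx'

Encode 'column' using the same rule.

onvmpd

The output letters match the input read backwards, each shifted +1: debut reversed is tubed. The word is reversed, then every letter is shifted forward by 1.
On column: reverse → nmuloc; then shift: n+1=o, m+1=n, u+1=v, l+1=m, o+1=p, c+1=d.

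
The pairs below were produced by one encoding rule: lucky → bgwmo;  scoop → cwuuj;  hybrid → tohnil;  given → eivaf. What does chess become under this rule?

Each letter's alphabet position (a=0..z=25) is mapped through 15·x+18 mod 26 — an affine cipher.
On chess: c(2)→15·2+18≡22=w; h(7)→15·7+18≡19=t; e(4)→15·4+18≡0=a; s(18)→15·18+18≡2=c; s(18)→15·18+18≡2=c (all mod 26).

wtacc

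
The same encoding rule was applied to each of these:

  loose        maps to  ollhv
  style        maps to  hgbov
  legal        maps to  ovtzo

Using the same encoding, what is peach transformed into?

kvzxs

Letters are reflected about the middle of the alphabet (position → 25−position): Atbash.
On peach: p↔k, e↔v, a↔z, c↔x, h↔s.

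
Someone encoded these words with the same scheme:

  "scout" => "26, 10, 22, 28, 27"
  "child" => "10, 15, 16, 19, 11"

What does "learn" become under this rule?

s is letter #19 and maps to 26: an offset of 7. Letters become their 1-based position plus 7 (so a→8, b→9, …).
On learn: l=12→19, e=5→12, a=1→8, r=18→25, n=14→21.

19, 12, 8, 25, 21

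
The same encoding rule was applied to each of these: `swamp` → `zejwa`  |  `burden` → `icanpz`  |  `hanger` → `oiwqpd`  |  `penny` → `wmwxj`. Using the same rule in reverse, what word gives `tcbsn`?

music

In swamp: s→z is +7, w→e is +8, a→j is +9, m→w is +10 — the shift increases by 1 each position. The shift increases by 1 at each position, starting from +7: 7, 8, 9, ….
Reversing it on tcbsn: t−7=m, c−8=u, b−9=s, s−10=i, n−11=c.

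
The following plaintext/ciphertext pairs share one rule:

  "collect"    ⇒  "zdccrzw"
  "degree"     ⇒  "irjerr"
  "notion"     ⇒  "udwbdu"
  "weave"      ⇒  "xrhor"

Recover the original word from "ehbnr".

This is an affine cipher: with a=0,…,z=25, each position x becomes (9x+7) mod 26.
Undoing it on ehbnr: e(4)→3·(4−7)≡17=r; h(7)→3·(7−7)≡0=a; b(1)→3·(1−7)≡8=i; n(13)→3·(13−7)≡18=s; r(17)→3·(17−7)≡4=e (all mod 26).

raise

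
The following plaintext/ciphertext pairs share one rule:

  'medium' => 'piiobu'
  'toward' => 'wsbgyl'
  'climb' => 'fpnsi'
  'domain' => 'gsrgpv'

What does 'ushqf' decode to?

In medium: m→p is +3, e→i is +4, d→i is +5, i→o is +6 — the shift increases by 1 each position. The shift increases by 1 at each position, starting from +3: 3, 4, 5, ….
Decoding ushqf: u−3=r, s−4=o, h−5=c, q−6=k, f−7=y.

rocky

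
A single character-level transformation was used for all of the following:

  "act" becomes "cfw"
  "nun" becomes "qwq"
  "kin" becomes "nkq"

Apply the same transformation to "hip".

The shift depends on letter class: consonant c→f is +3, but vowel a→c is +2. Vowels shift forward by 2 and consonants shift forward by 3.
Applying it to hip: h(cons)+3=k, i(vowel)+2=k, p(cons)+3=s.

kks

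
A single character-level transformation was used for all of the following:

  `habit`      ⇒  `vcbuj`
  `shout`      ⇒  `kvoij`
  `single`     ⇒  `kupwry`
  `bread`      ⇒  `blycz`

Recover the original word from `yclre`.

Treating letters as 0–25, the rule is x ↦ 25x + 2 (mod 26).
Undoing it on yclre: y(24)→25·(24−2)≡4=e; c(2)→25·(2−2)≡0=a; l(11)→25·(11−2)≡17=r; r(17)→25·(17−2)≡11=l; e(4)→25·(4−2)≡24=y (all mod 26).

early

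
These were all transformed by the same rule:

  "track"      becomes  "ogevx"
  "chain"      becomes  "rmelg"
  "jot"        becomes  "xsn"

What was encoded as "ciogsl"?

The output letters match the input read backwards, each shifted +4: track reversed is kcart. Two steps: reverse the string, then apply a Caesar shift of +4.
Reversing it on ciogsl: shift back: c−4=y, i−4=e, o−4=k, g−4=c, s−4=o, l−4=h → yekcoh; then reverse → hockey.

hockey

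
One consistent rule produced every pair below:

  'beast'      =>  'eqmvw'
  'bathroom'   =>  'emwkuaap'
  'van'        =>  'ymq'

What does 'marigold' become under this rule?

The shift depends on letter class: consonant b→e is +3, but vowel e→q is +12. Vowels shift forward by 12 and consonants shift forward by 3.
Applying it to marigold: m(cons)+3=p, a(vowel)+12=m, r(cons)+3=u, i(vowel)+12=u, g(cons)+3=j, o(vowel)+12=a, l(cons)+3=o, d(cons)+3=g.

pmuujaog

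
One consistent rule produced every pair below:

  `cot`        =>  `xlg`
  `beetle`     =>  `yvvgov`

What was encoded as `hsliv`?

This is the alphabet-reversal cipher (Atbash): a becomes z, b becomes y, etc.
Decoding hsliv: h↔s, s↔h, l↔o, i↔r, v↔e.

shore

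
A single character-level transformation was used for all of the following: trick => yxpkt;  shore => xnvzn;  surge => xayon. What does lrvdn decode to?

In trick: t→y is +5, r→x is +6, i→p is +7, c→k is +8 — the shift increases by 1 each position. Letter i (0-indexed) is shifted by i+5, so successive shifts are 5, 6, 7, ….
Decoding lrvdn: l−5=g, r−6=l, v−7=o, d−8=v, n−9=e.

glove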